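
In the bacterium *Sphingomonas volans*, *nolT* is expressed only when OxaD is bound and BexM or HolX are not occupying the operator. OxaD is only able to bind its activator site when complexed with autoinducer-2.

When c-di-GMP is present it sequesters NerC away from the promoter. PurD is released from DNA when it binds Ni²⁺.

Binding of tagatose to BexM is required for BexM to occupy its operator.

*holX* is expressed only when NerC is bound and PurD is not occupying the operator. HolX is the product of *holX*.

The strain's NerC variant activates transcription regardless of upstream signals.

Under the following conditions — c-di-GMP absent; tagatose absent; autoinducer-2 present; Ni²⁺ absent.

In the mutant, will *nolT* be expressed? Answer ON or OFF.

ON

Tagatose is absent, so BexM is inactive.
Ni²⁺ is absent, so PurD is active.
NerC is constitutively active in this strain.
With repressor PurD bound, *holX* is not transcribed.
So HolX is not produced.
Autoinducer-2 is present, so OxaD is active.
No repressor is bound and OxaD is active, so *nolT* is transcribed.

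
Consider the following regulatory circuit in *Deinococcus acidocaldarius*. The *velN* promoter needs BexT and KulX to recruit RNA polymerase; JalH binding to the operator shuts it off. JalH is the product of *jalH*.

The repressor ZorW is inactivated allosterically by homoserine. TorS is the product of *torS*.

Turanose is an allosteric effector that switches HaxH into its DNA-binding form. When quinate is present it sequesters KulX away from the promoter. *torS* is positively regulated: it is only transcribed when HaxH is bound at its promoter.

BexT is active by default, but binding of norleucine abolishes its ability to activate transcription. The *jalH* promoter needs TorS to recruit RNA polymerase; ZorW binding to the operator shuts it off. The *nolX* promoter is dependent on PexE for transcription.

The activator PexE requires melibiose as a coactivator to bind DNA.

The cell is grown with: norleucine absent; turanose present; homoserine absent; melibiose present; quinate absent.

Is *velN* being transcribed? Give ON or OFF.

Norleucine is absent, so BexT is active.
Quinate is absent, so KulX is active.
Turanose is present, so HaxH is active.
No repressor is bound and HaxH is active, so *torS* is transcribed.
So TorS is produced and active.
Homoserine is absent, so ZorW is active.
With repressor ZorW bound, *jalH* is not transcribed.
So JalH is not produced.
No repressor is bound and BexT and KulX are active, so *velN* is transcribed.

ON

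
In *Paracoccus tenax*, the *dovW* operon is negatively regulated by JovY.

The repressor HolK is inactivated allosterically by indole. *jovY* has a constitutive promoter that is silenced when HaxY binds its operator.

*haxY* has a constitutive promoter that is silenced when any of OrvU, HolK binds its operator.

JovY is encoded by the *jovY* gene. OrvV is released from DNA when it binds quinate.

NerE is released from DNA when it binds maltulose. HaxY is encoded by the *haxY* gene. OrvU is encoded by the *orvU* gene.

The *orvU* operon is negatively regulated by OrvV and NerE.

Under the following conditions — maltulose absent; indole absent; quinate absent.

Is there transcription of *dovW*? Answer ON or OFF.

Quinate is absent, so OrvV is active.
Maltulose is absent, so NerE is active.
With repressor OrvV bound, *orvU* is not transcribed.
So OrvU is not produced.
Indole is absent, so HolK is active.
With repressor HolK bound, *haxY* is not transcribed.
So HaxY is not produced.
With no repressor bound, *jovY* is transcribed.
So JovY is produced and active.
With repressor JovY bound, *dovW* is not transcribed.

OFF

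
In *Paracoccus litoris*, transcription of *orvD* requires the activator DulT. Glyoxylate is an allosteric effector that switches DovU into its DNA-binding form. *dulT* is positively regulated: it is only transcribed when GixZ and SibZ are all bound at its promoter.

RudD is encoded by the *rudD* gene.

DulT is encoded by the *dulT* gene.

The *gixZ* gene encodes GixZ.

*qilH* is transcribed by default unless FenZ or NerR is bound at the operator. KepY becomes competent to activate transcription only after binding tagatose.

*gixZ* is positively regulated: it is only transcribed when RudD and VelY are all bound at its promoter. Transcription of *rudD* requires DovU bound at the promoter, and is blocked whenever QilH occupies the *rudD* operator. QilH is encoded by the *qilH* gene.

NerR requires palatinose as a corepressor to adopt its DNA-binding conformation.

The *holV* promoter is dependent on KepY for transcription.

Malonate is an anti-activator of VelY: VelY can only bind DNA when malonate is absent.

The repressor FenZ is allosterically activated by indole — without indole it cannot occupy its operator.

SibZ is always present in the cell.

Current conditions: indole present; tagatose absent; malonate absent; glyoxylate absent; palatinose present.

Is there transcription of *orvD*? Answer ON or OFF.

Indole is present, so FenZ is active.
Palatinose is present, so NerR is active.
With repressor FenZ bound, *qilH* is not transcribed.
So QilH is not produced.
Glyoxylate is absent, so DovU is inactive.
Required activator DovU is absent, so *rudD* is not transcribed.
So RudD is not produced.
Malonate is absent, so VelY is active.
Required activator RudD is absent, so *gixZ* is not transcribed.
So GixZ is not produced.
SibZ is produced constitutively and is active.
Required activator GixZ is absent, so *dulT* is not transcribed.
So DulT is not produced.
Required activator DulT is absent, so *orvD* is not transcribed.

OFF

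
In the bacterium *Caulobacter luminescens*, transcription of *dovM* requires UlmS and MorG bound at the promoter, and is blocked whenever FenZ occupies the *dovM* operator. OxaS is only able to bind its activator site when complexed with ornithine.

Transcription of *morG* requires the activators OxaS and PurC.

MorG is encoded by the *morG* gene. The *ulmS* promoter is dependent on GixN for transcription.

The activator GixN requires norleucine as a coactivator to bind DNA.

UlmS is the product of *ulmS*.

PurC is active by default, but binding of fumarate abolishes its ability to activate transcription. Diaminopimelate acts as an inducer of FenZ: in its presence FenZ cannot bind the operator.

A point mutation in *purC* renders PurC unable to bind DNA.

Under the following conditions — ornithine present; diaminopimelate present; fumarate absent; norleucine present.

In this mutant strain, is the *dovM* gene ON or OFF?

Norleucine is present, so GixN is active.
No repressor is bound and GixN is active, so *ulmS* is transcribed.
So UlmS is produced and active.
Diaminopimelate is present, so FenZ is inactive.
Ornithine is present, so OxaS is active.
PurC is non-functional in this strain, so it has no effect.
Required activator PurC is absent, so *morG* is not transcribed.
So MorG is not produced.
Required activator MorG is absent, so *dovM* is not transcribed.

OFF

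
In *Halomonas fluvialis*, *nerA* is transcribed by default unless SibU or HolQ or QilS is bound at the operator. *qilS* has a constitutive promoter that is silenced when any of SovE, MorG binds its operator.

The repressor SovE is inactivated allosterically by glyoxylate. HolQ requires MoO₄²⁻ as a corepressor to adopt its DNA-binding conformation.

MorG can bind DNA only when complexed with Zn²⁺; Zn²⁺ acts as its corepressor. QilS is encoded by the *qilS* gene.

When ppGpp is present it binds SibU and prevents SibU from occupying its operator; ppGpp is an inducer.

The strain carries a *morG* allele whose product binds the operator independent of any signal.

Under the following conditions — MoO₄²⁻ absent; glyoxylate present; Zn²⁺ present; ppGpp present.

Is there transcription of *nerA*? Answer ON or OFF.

ON

ppGpp is present, so SibU is inactive.
MoO₄²⁻ is absent, so HolQ is inactive.
Glyoxylate is present, so SovE is inactive.
MorG is constitutively active in this strain.
With repressor MorG bound, *qilS* is not transcribed.
So QilS is not produced.
With no repressor bound, *nerA* is transcribed.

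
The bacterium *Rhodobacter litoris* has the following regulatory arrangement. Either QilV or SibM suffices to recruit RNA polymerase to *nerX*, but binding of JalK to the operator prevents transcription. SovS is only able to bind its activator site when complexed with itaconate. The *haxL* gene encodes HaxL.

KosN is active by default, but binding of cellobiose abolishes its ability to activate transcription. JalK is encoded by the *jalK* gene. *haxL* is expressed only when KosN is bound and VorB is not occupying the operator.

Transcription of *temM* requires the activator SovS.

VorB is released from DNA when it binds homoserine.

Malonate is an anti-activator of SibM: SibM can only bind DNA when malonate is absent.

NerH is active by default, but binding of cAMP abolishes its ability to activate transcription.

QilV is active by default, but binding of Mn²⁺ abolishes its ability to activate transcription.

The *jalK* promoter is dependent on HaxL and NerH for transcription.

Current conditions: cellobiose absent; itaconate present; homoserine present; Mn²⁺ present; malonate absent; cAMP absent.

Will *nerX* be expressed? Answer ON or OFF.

OFF

Homoserine is present, so VorB is inactive.
Cellobiose is absent, so KosN is active.
No repressor is bound and KosN is active, so *haxL* is transcribed.
So HaxL is produced and active.
cAMP is absent, so NerH is active.
No repressor is bound and HaxL and NerH are active, so *jalK* is transcribed.
So JalK is produced and active.
Mn²⁺ is present, so QilV is inactive.
Malonate is absent, so SibM is active.
With repressor JalK bound, *nerX* is not transcribed.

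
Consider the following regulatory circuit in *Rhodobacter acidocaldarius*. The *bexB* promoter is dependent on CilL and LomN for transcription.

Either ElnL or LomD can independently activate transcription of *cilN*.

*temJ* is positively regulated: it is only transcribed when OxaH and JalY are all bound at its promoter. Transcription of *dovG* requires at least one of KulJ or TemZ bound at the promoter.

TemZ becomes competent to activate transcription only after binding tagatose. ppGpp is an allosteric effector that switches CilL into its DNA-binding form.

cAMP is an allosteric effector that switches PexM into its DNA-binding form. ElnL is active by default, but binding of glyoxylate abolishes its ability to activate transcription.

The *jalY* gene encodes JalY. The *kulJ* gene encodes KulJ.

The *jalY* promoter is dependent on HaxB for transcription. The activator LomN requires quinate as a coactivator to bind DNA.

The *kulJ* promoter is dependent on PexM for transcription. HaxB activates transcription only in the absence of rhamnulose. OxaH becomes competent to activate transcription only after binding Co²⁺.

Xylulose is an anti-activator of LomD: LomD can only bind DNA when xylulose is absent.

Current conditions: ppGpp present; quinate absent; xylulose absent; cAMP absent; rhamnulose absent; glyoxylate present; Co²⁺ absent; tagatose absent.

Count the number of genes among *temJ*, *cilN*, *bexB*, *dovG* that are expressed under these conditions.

Co²⁺ is absent, so OxaH is inactive.
Rhamnulose is absent, so HaxB is active.
No repressor is bound and HaxB is active, so *jalY* is transcribed.
So JalY is produced and active.
Required activator OxaH is absent, so *temJ* is not transcribed.
→ *temJ* is OFF.
Glyoxylate is present, so ElnL is inactive.
Xylulose is absent, so LomD is active.
Activator LomD is present, so *cilN* is transcribed.
→ *cilN* is ON.
ppGpp is present, so CilL is active.
Quinate is absent, so LomN is inactive.
Required activator LomN is absent, so *bexB* is not transcribed.
→ *bexB* is OFF.
cAMP is absent, so PexM is inactive.
Required activator PexM is absent, so *kulJ* is not transcribed.
So KulJ is not produced.
Tagatose is absent, so TemZ is inactive.
No activator is available at the *dovG* promoter, so *dovG* is not transcribed.
→ *dovG* is OFF.
1 of the 4 genes is transcribed.

1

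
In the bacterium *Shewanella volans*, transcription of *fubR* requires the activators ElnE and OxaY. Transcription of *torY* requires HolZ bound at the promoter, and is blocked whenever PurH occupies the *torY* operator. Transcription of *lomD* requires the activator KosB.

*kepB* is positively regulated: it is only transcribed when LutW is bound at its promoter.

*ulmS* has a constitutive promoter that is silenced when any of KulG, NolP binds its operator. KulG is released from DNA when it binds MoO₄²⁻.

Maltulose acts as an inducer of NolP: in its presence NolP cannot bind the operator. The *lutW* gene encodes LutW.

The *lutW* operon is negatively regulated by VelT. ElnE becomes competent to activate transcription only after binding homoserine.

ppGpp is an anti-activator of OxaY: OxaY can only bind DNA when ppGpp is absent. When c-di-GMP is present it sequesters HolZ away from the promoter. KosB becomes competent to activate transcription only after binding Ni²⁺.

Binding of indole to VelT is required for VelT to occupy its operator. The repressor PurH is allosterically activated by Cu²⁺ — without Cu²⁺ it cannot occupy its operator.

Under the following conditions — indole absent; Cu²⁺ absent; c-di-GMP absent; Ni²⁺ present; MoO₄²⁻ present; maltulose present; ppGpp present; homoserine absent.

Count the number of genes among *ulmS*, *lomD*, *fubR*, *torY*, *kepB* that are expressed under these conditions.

MoO₄²⁻ is present, so KulG is inactive.
Maltulose is present, so NolP is inactive.
With no repressor bound, *ulmS* is transcribed.
→ *ulmS* is ON.
Ni²⁺ is present, so KosB is active.
No repressor is bound and KosB is active, so *lomD* is transcribed.
→ *lomD* is ON.
Homoserine is absent, so ElnE is inactive.
ppGpp is present, so OxaY is inactive.
Required activator ElnE is absent, so *fubR* is not transcribed.
→ *fubR* is OFF.
c-di-GMP is absent, so HolZ is active.
Cu²⁺ is absent, so PurH is inactive.
No repressor is bound and HolZ is active, so *torY* is transcribed.
→ *torY* is ON.
Indole is absent, so VelT is inactive.
With no repressor bound, *lutW* is transcribed.
So LutW is produced and active.
No repressor is bound and LutW is active, so *kepB* is transcribed.
→ *kepB* is ON.
4 of the 5 genes are transcribed.

4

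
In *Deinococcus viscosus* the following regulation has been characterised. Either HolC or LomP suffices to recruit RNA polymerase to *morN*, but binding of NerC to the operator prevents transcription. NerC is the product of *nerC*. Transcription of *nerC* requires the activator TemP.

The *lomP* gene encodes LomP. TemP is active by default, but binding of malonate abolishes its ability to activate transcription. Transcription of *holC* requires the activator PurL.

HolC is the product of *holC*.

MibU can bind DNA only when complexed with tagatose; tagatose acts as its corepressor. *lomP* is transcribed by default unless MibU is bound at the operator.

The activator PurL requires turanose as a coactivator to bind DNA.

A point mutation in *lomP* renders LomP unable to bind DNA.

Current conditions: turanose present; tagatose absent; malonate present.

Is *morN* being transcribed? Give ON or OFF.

ON

Malonate is present, so TemP is inactive.
Required activator TemP is absent, so *nerC* is not transcribed.
So NerC is not produced.
Turanose is present, so PurL is active.
No repressor is bound and PurL is active, so *holC* is transcribed.
So HolC is produced and active.
LomP is non-functional in this strain, so it has no effect.
Activator HolC is present, so *morN* is transcribed.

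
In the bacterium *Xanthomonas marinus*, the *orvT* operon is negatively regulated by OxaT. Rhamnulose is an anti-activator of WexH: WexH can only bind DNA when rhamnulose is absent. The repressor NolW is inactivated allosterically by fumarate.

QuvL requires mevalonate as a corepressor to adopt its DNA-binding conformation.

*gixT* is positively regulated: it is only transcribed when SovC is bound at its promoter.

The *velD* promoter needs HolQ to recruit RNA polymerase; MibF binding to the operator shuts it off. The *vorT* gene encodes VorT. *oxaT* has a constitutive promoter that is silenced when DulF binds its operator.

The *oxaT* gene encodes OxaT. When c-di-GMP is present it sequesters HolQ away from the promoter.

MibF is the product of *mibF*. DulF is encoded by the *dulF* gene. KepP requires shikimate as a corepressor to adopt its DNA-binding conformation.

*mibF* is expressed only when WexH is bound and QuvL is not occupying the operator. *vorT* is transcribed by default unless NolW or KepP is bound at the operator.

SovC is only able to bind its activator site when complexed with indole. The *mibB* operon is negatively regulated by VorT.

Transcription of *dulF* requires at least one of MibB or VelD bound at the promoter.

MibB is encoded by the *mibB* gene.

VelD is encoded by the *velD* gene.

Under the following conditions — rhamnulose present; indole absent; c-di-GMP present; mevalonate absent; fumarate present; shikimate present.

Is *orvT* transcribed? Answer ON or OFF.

Fumarate is present, so NolW is inactive.
Shikimate is present, so KepP is active.
With repressor KepP bound, *vorT* is not transcribed.
So VorT is not produced.
With no repressor bound, *mibB* is transcribed.
So MibB is produced and active.
c-di-GMP is present, so HolQ is inactive.
Mevalonate is absent, so QuvL is inactive.
Rhamnulose is present, so WexH is inactive.
Required activator WexH is absent, so *mibF* is not transcribed.
So MibF is not produced.
Required activator HolQ is absent, so *velD* is not transcribed.
So VelD is not produced.
Activator MibB is present, so *dulF* is transcribed.
So DulF is produced and active.
With repressor DulF bound, *oxaT* is not transcribed.
So OxaT is not produced.
With no repressor bound, *orvT* is transcribed.

ON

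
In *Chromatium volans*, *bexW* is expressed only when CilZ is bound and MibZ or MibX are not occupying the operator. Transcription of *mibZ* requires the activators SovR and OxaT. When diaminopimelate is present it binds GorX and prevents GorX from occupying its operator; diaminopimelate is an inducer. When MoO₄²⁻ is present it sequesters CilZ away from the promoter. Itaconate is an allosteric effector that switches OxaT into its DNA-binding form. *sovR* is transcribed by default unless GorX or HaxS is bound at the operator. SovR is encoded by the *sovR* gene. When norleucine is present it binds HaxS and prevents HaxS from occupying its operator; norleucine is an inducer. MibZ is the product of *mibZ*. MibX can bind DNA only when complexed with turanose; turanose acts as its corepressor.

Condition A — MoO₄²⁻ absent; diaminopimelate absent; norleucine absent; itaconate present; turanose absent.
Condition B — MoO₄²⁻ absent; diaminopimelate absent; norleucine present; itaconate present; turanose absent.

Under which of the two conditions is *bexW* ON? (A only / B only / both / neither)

Condition A:
MoO₄²⁻ is absent, so CilZ is active.
Diaminopimelate is absent, so GorX is active.
Norleucine is absent, so HaxS is active.
With repressor GorX bound, *sovR* is not transcribed.
So SovR is not produced.
Itaconate is present, so OxaT is active.
Required activator SovR is absent, so *mibZ* is not transcribed.
So MibZ is not produced.
Turanose is absent, so MibX is inactive.
No repressor is bound and CilZ is active, so *bexW* is transcribed.
→ *bexW* is ON in A.
Condition B:
MoO₄²⁻ is absent, so CilZ is active.
Diaminopimelate is absent, so GorX is active.
Norleucine is present, so HaxS is inactive.
With repressor GorX bound, *sovR* is not transcribed.
So SovR is not produced.
Itaconate is present, so OxaT is active.
Required activator SovR is absent, so *mibZ* is not transcribed.
So MibZ is not produced.
Turanose is absent, so MibX is inactive.
No repressor is bound and CilZ is active, so *bexW* is transcribed.
→ *bexW* is ON in B.

both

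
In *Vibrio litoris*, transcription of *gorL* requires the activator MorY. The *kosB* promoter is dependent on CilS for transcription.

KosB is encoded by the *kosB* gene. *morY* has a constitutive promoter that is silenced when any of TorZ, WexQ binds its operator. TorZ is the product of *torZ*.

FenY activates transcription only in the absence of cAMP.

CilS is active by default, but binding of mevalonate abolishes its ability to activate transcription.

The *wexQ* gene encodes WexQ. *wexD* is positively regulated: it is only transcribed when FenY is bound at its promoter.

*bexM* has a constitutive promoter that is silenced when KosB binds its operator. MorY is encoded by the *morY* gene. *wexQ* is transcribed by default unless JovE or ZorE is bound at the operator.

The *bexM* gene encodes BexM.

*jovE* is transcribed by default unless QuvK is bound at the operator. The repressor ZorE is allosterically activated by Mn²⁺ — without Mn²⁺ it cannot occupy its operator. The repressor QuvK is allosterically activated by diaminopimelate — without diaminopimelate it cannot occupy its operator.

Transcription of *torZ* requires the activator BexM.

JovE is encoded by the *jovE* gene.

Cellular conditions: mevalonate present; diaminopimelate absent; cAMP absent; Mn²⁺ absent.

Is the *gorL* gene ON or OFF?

OFF

Mevalonate is present, so CilS is inactive.
Required activator CilS is absent, so *kosB* is not transcribed.
So KosB is not produced.
With no repressor bound, *bexM* is transcribed.
So BexM is produced and active.
No repressor is bound and BexM is active, so *torZ* is transcribed.
So TorZ is produced and active.
Diaminopimelate is absent, so QuvK is inactive.
With no repressor bound, *jovE* is transcribed.
So JovE is produced and active.
Mn²⁺ is absent, so ZorE is inactive.
With repressor JovE bound, *wexQ* is not transcribed.
So WexQ is not produced.
With repressor TorZ bound, *morY* is not transcribed.
So MorY is not produced.
Required activator MorY is absent, so *gorL* is not transcribed.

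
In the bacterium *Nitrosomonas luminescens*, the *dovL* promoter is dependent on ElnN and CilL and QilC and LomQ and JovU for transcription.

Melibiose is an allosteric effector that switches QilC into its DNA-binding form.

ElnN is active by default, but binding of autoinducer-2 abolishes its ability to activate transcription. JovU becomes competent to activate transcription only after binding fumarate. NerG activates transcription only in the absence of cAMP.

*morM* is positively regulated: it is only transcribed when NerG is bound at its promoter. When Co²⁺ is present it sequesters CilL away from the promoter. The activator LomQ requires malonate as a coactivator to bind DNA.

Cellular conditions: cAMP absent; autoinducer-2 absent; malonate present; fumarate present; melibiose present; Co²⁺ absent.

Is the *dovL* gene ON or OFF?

ON

Autoinducer-2 is absent, so ElnN is active.
Co²⁺ is absent, so CilL is active.
Melibiose is present, so QilC is active.
Malonate is present, so LomQ is active.
Fumarate is present, so JovU is active.
No repressor is bound and ElnN and CilL and QilC and LomQ and JovU are active, so *dovL* is transcribed.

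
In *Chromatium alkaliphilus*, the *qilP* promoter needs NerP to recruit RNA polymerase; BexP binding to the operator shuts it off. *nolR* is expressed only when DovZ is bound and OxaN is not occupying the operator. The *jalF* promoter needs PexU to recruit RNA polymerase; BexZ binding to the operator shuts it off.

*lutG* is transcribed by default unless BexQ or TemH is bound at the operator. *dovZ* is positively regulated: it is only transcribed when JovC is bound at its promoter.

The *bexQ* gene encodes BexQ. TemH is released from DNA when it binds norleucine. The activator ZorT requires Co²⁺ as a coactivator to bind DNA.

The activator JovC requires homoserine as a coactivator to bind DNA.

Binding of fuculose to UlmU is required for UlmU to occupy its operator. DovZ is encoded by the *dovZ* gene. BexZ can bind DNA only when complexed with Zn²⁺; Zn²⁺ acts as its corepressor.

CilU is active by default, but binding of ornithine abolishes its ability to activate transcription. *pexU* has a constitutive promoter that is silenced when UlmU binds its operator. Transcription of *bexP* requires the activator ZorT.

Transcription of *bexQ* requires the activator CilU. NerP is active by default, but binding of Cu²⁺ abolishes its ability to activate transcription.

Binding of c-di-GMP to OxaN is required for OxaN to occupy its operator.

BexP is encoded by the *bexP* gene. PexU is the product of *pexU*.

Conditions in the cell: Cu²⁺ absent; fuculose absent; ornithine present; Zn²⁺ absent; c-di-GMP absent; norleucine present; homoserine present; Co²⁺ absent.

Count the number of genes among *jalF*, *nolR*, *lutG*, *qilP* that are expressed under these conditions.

Zn²⁺ is absent, so BexZ is inactive.
Fuculose is absent, so UlmU is inactive.
With no repressor bound, *pexU* is transcribed.
So PexU is produced and active.
No repressor is bound and PexU is active, so *jalF* is transcribed.
→ *jalF* is ON.
Homoserine is present, so JovC is active.
No repressor is bound and JovC is active, so *dovZ* is transcribed.
So DovZ is produced and active.
c-di-GMP is absent, so OxaN is inactive.
No repressor is bound and DovZ is active, so *nolR* is transcribed.
→ *nolR* is ON.
Ornithine is present, so CilU is inactive.
Required activator CilU is absent, so *bexQ* is not transcribed.
So BexQ is not produced.
Norleucine is present, so TemH is inactive.
With no repressor bound, *lutG* is transcribed.
→ *lutG* is ON.
Co²⁺ is absent, so ZorT is inactive.
Required activator ZorT is absent, so *bexP* is not transcribed.
So BexP is not produced.
Cu²⁺ is absent, so NerP is active.
No repressor is bound and NerP is active, so *qilP* is transcribed.
→ *qilP* is ON.
4 of the 4 genes are transcribed.

4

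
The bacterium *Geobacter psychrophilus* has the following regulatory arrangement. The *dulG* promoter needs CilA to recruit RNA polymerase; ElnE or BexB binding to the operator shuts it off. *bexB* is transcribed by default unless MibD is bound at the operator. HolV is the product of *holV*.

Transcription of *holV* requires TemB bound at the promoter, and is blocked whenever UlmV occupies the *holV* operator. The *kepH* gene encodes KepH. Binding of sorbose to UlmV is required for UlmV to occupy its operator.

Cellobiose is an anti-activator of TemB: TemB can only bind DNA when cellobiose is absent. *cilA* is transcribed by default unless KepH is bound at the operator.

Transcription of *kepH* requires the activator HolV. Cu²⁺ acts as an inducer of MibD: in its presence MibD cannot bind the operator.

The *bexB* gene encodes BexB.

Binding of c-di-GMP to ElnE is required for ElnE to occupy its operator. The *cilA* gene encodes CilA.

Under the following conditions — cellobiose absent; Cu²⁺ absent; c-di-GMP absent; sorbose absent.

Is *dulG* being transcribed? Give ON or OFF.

c-di-GMP is absent, so ElnE is inactive.
Cu²⁺ is absent, so MibD is active.
With repressor MibD bound, *bexB* is not transcribed.
So BexB is not produced.
Sorbose is absent, so UlmV is inactive.
Cellobiose is absent, so TemB is active.
No repressor is bound and TemB is active, so *holV* is transcribed.
So HolV is produced and active.
No repressor is bound and HolV is active, so *kepH* is transcribed.
So KepH is produced and active.
With repressor KepH bound, *cilA* is not transcribed.
So CilA is not produced.
Required activator CilA is absent, so *dulG* is not transcribed.

OFF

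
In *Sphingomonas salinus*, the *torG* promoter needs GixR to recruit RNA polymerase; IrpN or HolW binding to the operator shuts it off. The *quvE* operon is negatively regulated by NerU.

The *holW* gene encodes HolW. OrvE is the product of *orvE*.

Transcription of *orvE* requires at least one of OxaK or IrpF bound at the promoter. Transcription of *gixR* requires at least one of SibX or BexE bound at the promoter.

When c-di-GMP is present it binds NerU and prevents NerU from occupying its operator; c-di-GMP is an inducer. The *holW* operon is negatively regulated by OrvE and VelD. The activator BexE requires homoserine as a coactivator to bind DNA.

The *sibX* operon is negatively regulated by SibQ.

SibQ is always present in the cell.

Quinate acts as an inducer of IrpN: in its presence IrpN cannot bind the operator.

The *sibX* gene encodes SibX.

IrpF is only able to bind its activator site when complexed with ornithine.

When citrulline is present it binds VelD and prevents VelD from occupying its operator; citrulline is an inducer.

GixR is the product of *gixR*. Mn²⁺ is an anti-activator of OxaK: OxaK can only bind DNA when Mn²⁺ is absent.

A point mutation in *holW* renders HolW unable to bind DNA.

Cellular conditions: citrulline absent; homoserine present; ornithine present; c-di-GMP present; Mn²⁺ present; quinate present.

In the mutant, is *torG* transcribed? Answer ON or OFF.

Quinate is present, so IrpN is inactive.
HolW is non-functional in this strain, so it has no effect.
SibQ is produced constitutively and is active.
With repressor SibQ bound, *sibX* is not transcribed.
So SibX is not produced.
Homoserine is present, so BexE is active.
Activator BexE is present, so *gixR* is transcribed.
So GixR is produced and active.
No repressor is bound and GixR is active, so *torG* is transcribed.

ON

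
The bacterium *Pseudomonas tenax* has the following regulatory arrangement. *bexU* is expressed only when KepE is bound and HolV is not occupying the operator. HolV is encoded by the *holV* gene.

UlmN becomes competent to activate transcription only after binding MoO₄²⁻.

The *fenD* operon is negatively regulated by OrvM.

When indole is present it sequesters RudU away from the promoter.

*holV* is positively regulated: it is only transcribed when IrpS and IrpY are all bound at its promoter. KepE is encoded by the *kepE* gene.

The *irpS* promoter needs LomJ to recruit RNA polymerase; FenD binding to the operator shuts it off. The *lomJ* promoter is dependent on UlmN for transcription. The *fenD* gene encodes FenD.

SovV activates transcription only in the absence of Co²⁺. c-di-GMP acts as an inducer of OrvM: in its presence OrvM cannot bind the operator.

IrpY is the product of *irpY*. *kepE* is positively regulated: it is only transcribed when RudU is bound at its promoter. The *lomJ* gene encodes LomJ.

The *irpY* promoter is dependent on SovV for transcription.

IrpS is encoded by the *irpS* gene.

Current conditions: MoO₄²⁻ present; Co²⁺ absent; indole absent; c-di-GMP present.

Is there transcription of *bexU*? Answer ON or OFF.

Indole is absent, so RudU is active.
No repressor is bound and RudU is active, so *kepE* is transcribed.
So KepE is produced and active.
c-di-GMP is present, so OrvM is inactive.
With no repressor bound, *fenD* is transcribed.
So FenD is produced and active.
MoO₄²⁻ is present, so UlmN is active.
No repressor is bound and UlmN is active, so *lomJ* is transcribed.
So LomJ is produced and active.
With repressor FenD bound, *irpS* is not transcribed.
So IrpS is not produced.
Co²⁺ is absent, so SovV is active.
No repressor is bound and SovV is active, so *irpY* is transcribed.
So IrpY is produced and active.
Required activator IrpS is absent, so *holV* is not transcribed.
So HolV is not produced.
No repressor is bound and KepE is active, so *bexU* is transcribed.

ON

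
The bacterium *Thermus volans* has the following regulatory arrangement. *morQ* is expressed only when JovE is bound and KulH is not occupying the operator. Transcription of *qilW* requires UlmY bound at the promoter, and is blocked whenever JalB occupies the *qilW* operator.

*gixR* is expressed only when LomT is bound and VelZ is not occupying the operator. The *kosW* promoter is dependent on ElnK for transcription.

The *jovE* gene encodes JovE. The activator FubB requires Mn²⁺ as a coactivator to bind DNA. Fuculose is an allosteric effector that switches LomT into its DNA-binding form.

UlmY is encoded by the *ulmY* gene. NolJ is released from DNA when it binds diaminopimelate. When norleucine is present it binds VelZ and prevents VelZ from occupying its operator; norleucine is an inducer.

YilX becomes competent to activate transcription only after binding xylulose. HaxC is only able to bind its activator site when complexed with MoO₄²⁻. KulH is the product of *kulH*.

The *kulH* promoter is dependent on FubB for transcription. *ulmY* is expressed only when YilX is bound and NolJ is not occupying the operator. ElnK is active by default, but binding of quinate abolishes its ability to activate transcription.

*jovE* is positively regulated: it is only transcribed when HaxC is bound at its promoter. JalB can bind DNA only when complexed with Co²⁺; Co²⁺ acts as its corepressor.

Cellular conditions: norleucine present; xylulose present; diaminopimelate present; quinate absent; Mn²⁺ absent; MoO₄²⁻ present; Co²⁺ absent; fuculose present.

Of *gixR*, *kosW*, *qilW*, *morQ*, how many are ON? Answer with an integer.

4

Fuculose is present, so LomT is active.
Norleucine is present, so VelZ is inactive.
No repressor is bound and LomT is active, so *gixR* is transcribed.
→ *gixR* is ON.
Quinate is absent, so ElnK is active.
No repressor is bound and ElnK is active, so *kosW* is transcribed.
→ *kosW* is ON.
Xylulose is present, so YilX is active.
Diaminopimelate is present, so NolJ is inactive.
No repressor is bound and YilX is active, so *ulmY* is transcribed.
So UlmY is produced and active.
Co²⁺ is absent, so JalB is inactive.
No repressor is bound and UlmY is active, so *qilW* is transcribed.
→ *qilW* is ON.
Mn²⁺ is absent, so FubB is inactive.
Required activator FubB is absent, so *kulH* is not transcribed.
So KulH is not produced.
MoO₄²⁻ is present, so HaxC is active.
No repressor is bound and HaxC is active, so *jovE* is transcribed.
So JovE is produced and active.
No repressor is bound and JovE is active, so *morQ* is transcribed.
→ *morQ* is ON.
4 of the 4 genes are transcribed.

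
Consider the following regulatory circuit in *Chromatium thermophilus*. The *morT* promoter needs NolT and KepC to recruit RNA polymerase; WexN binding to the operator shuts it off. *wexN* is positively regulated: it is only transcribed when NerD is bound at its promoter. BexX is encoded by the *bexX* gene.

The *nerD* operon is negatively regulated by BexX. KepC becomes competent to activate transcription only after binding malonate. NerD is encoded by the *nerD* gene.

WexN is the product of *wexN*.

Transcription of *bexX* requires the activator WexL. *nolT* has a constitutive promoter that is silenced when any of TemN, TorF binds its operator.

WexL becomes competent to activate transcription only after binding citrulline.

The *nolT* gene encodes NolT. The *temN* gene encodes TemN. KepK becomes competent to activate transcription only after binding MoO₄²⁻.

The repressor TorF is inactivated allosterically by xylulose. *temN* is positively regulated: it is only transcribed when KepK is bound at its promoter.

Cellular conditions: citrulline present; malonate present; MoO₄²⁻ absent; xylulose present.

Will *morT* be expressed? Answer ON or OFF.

ON

MoO₄²⁻ is absent, so KepK is inactive.
Required activator KepK is absent, so *temN* is not transcribed.
So TemN is not produced.
Xylulose is present, so TorF is inactive.
With no repressor bound, *nolT* is transcribed.
So NolT is produced and active.
Malonate is present, so KepC is active.
Citrulline is present, so WexL is active.
No repressor is bound and WexL is active, so *bexX* is transcribed.
So BexX is produced and active.
With repressor BexX bound, *nerD* is not transcribed.
So NerD is not produced.
Required activator NerD is absent, so *wexN* is not transcribed.
So WexN is not produced.
No repressor is bound and NolT and KepC are active, so *morT* is transcribed.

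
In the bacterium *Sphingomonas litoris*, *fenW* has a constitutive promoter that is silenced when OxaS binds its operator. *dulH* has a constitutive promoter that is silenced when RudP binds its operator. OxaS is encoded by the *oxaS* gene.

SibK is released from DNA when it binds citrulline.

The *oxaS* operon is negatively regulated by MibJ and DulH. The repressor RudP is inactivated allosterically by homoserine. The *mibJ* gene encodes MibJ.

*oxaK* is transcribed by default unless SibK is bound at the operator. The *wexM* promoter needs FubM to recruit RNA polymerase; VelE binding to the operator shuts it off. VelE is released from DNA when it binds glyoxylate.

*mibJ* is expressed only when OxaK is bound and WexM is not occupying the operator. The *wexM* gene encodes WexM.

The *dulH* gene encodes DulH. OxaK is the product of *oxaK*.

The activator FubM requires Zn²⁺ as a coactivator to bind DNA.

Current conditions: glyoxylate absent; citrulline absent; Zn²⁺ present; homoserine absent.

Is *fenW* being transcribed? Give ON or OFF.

Glyoxylate is absent, so VelE is active.
Zn²⁺ is present, so FubM is active.
With repressor VelE bound, *wexM* is not transcribed.
So WexM is not produced.
Citrulline is absent, so SibK is active.
With repressor SibK bound, *oxaK* is not transcribed.
So OxaK is not produced.
Required activator OxaK is absent, so *mibJ* is not transcribed.
So MibJ is not produced.
Homoserine is absent, so RudP is active.
With repressor RudP bound, *dulH* is not transcribed.
So DulH is not produced.
With no repressor bound, *oxaS* is transcribed.
So OxaS is produced and active.
With repressor OxaS bound, *fenW* is not transcribed.

OFF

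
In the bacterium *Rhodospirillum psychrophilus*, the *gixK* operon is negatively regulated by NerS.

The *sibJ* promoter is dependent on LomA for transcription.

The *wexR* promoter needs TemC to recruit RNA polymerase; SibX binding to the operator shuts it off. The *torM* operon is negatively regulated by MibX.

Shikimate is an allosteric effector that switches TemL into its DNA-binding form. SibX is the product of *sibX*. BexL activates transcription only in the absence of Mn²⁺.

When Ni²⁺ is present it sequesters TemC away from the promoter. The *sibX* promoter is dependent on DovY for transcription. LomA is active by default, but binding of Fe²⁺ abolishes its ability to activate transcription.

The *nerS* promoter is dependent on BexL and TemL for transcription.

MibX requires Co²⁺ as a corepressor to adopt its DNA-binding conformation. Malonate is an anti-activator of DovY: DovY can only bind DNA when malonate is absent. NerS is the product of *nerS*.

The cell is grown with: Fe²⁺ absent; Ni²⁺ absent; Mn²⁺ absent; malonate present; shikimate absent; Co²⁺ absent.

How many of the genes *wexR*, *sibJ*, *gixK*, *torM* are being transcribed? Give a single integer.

4

Ni²⁺ is absent, so TemC is active.
Malonate is present, so DovY is inactive.
Required activator DovY is absent, so *sibX* is not transcribed.
So SibX is not produced.
No repressor is bound and TemC is active, so *wexR* is transcribed.
→ *wexR* is ON.
Fe²⁺ is absent, so LomA is active.
No repressor is bound and LomA is active, so *sibJ* is transcribed.
→ *sibJ* is ON.
Mn²⁺ is absent, so BexL is active.
Shikimate is absent, so TemL is inactive.
Required activator TemL is absent, so *nerS* is not transcribed.
So NerS is not produced.
With no repressor bound, *gixK* is transcribed.
→ *gixK* is ON.
Co²⁺ is absent, so MibX is inactive.
With no repressor bound, *torM* is transcribed.
→ *torM* is ON.
4 of the 4 genes are transcribed.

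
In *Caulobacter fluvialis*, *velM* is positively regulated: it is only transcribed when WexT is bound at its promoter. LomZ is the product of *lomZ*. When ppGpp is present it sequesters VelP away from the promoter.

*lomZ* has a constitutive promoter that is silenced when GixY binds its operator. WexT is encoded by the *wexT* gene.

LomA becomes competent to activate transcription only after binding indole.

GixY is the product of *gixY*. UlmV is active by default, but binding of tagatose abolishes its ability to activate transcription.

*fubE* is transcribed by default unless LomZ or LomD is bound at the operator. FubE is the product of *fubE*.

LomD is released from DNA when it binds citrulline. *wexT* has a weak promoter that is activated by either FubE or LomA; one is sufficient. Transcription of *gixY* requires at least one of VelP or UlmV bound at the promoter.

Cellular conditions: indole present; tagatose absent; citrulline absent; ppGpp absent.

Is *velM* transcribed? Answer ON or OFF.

ON

ppGpp is absent, so VelP is active.
Tagatose is absent, so UlmV is active.
Activator VelP is present, so *gixY* is transcribed.
So GixY is produced and active.
With repressor GixY bound, *lomZ* is not transcribed.
So LomZ is not produced.
Citrulline is absent, so LomD is active.
With repressor LomD bound, *fubE* is not transcribed.
So FubE is not produced.
Indole is present, so LomA is active.
Activator LomA is present, so *wexT* is transcribed.
So WexT is produced and active.
No repressor is bound and WexT is active, so *velM* is transcribed.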